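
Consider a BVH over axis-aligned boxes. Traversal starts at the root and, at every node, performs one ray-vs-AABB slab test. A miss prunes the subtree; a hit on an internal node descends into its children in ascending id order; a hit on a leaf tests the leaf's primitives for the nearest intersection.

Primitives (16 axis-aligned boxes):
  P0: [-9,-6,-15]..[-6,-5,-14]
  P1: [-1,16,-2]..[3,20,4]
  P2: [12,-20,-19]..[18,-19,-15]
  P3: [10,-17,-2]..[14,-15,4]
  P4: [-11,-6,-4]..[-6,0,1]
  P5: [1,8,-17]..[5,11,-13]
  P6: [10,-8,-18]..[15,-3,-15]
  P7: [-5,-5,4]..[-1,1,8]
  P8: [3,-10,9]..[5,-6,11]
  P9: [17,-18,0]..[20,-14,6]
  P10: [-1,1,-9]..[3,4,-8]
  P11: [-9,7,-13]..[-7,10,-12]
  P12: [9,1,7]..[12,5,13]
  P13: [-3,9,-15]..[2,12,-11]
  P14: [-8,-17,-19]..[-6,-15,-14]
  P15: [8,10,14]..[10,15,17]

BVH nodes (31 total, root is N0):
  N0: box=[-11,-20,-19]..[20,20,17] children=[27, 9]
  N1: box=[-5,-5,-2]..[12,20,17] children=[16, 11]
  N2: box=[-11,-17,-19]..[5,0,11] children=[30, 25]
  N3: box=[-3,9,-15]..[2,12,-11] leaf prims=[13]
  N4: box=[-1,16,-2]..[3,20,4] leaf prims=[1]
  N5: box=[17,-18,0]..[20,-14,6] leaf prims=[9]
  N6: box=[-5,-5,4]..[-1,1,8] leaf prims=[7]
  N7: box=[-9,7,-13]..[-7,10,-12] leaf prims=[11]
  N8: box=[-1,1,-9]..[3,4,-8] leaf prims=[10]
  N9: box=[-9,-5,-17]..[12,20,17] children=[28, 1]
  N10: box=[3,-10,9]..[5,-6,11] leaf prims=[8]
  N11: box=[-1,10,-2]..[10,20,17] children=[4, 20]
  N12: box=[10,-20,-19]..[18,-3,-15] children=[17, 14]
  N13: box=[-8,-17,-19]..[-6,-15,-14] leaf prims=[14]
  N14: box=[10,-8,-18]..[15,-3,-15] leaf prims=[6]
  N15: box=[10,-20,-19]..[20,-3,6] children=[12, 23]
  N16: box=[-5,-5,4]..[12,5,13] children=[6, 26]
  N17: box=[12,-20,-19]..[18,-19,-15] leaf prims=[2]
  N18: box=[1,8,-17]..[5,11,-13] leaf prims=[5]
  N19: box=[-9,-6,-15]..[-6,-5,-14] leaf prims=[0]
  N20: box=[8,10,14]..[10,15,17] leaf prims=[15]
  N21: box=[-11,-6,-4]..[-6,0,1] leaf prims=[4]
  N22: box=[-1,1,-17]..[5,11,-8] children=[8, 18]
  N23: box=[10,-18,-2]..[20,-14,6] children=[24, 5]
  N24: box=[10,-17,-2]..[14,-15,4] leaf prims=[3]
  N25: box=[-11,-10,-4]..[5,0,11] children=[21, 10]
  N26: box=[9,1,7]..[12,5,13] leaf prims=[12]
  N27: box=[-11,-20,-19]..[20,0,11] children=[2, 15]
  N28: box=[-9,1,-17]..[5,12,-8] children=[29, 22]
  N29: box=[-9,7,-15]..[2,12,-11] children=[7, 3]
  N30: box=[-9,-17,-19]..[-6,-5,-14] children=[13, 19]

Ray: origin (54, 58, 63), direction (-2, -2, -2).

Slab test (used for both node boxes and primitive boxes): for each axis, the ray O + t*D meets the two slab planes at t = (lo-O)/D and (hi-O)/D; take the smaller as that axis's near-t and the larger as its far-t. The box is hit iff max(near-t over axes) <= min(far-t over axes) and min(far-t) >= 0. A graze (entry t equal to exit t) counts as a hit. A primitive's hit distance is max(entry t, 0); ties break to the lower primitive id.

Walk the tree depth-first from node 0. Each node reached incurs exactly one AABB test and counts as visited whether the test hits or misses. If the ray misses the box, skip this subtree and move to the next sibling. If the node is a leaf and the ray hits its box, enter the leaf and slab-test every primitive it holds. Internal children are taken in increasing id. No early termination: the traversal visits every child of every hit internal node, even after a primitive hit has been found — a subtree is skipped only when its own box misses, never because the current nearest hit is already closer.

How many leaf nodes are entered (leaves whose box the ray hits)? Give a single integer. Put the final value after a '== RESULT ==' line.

Trace the traversal:
N0 x:[17,65/2] y:[19,39] z:[23,41] -> hit [23,65/2], descend [9, 27]
  N9 x:[21,63/2] y:[19,63/2] z:[23,40] -> hit [23,63/2], descend [1, 28]
    N1 x:[21,59/2] y:[19,63/2] z:[23,65/2] -> hit [23,59/2], descend [11, 16]
      N11 x:[22,55/2] y:[19,24] z:[23,65/2] -> hit [23,24], descend [4, 20]
        N4 x:[51/2,55/2] y:[19,21] z:[59/2,65/2] -> miss, prune
        N20 x:[22,23] y:[43/2,24] z:[23,49/2] -> hit [23,23] leaf, test {P15@t=23}
      N16 x:[21,59/2] y:[53/2,63/2] z:[25,59/2] -> hit [53/2,59/2], descend [6, 26]
        N6 x:[55/2,59/2] y:[57/2,63/2] z:[55/2,59/2] -> hit [57/2,59/2] leaf, test {P7@t=57/2}
        N26 x:[21,45/2] y:[53/2,57/2] z:[25,28] -> miss, prune
    N28 x:[49/2,63/2] y:[23,57/2] z:[71/2,40] -> miss, prune
  N27 x:[17,65/2] y:[29,39] z:[26,41] -> hit [29,65/2], descend [2, 15]
    N2 x:[49/2,65/2] y:[29,75/2] z:[26,41] -> hit [29,65/2], descend [25, 30]
      N25 x:[49/2,65/2] y:[29,34] z:[26,67/2] -> hit [29,65/2], descend [10, 21]
        N10 x:[49/2,51/2] y:[32,34] z:[26,27] -> miss, prune
        N21 x:[30,65/2] y:[29,32] z:[31,67/2] -> hit [31,32] leaf, test {P4@t=31}
      N30 x:[30,63/2] y:[63/2,75/2] z:[77/2,41] -> miss, prune
    N15 x:[17,22] y:[61/2,39] z:[57/2,41] -> miss, prune

17 AABB tests over nodes [0, 9, 1, 11, 4, 20, 16, 6, 26, 28, 27, 2, 25, 10, 21, 30, 15]; 3 leaves entered; closest P15.

== RESULT ==
3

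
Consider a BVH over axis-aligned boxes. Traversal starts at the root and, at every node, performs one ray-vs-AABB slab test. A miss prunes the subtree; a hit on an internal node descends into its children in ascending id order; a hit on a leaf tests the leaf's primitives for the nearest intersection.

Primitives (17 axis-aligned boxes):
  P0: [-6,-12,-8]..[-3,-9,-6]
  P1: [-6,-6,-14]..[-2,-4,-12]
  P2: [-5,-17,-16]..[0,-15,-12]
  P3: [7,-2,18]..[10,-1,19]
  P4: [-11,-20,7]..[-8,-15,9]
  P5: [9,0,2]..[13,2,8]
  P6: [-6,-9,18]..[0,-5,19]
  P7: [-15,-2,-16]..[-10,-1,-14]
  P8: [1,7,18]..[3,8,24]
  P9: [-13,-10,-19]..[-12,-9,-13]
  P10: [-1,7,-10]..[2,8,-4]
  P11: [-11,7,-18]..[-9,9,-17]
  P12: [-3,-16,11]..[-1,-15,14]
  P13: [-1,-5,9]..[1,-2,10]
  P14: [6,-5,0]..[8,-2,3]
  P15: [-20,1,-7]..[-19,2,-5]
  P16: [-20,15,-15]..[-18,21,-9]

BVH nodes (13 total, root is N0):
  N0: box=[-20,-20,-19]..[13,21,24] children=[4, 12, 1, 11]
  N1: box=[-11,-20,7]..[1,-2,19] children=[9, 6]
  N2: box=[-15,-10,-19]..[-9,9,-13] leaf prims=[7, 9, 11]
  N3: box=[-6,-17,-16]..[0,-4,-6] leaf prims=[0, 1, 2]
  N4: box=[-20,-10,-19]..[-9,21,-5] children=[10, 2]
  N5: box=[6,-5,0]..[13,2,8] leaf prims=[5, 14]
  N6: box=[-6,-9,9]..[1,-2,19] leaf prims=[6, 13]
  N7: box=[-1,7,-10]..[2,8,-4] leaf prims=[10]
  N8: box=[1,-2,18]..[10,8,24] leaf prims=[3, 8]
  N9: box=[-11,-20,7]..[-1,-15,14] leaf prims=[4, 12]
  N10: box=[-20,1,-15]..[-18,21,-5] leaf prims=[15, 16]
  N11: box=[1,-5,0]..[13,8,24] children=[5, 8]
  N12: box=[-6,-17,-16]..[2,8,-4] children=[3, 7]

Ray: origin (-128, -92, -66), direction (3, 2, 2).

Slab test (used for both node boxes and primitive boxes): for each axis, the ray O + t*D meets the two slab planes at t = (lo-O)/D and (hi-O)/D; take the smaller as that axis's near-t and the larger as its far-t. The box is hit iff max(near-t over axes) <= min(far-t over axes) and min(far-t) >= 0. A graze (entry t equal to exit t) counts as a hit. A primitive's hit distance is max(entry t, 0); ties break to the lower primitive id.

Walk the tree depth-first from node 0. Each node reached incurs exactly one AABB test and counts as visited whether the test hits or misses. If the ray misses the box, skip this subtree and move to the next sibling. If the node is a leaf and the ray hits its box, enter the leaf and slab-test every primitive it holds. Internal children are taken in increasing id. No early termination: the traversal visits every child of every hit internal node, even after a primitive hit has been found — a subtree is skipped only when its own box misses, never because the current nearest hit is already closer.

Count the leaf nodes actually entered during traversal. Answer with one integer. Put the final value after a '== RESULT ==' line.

Traverse from the root:
N0 x:[36,47] y:[36,113/2] z:[47/2,45] -> hit [36,45], descend [1, 4, 11, 12]
  N1 x:[39,43] y:[36,45] z:[73/2,85/2] -> hit [39,85/2], descend [6, 9]
    N6 x:[122/3,43] y:[83/2,45] z:[75/2,85/2] -> hit [83/2,85/2] leaf, test {P6@t=42, P13(miss)}
    N9 x:[39,127/3] y:[36,77/2] z:[73/2,40] -> miss, prune
  N4 x:[36,119/3] y:[41,113/2] z:[47/2,61/2] -> miss, prune
  N11 x:[43,47] y:[87/2,50] z:[33,45] -> hit [87/2,45], descend [5, 8]
    N5 x:[134/3,47] y:[87/2,47] z:[33,37] -> miss, prune
    N8 x:[43,46] y:[45,50] z:[42,45] -> hit [45,45] leaf, test {P3(miss), P8(miss)}
  N12 x:[122/3,130/3] y:[75/2,50] z:[25,31] -> miss, prune

9 AABB tests over nodes [0, 1, 6, 9, 4, 11, 5, 8, 12]; 2 leaves entered; closest P6.

== RESULT ==
2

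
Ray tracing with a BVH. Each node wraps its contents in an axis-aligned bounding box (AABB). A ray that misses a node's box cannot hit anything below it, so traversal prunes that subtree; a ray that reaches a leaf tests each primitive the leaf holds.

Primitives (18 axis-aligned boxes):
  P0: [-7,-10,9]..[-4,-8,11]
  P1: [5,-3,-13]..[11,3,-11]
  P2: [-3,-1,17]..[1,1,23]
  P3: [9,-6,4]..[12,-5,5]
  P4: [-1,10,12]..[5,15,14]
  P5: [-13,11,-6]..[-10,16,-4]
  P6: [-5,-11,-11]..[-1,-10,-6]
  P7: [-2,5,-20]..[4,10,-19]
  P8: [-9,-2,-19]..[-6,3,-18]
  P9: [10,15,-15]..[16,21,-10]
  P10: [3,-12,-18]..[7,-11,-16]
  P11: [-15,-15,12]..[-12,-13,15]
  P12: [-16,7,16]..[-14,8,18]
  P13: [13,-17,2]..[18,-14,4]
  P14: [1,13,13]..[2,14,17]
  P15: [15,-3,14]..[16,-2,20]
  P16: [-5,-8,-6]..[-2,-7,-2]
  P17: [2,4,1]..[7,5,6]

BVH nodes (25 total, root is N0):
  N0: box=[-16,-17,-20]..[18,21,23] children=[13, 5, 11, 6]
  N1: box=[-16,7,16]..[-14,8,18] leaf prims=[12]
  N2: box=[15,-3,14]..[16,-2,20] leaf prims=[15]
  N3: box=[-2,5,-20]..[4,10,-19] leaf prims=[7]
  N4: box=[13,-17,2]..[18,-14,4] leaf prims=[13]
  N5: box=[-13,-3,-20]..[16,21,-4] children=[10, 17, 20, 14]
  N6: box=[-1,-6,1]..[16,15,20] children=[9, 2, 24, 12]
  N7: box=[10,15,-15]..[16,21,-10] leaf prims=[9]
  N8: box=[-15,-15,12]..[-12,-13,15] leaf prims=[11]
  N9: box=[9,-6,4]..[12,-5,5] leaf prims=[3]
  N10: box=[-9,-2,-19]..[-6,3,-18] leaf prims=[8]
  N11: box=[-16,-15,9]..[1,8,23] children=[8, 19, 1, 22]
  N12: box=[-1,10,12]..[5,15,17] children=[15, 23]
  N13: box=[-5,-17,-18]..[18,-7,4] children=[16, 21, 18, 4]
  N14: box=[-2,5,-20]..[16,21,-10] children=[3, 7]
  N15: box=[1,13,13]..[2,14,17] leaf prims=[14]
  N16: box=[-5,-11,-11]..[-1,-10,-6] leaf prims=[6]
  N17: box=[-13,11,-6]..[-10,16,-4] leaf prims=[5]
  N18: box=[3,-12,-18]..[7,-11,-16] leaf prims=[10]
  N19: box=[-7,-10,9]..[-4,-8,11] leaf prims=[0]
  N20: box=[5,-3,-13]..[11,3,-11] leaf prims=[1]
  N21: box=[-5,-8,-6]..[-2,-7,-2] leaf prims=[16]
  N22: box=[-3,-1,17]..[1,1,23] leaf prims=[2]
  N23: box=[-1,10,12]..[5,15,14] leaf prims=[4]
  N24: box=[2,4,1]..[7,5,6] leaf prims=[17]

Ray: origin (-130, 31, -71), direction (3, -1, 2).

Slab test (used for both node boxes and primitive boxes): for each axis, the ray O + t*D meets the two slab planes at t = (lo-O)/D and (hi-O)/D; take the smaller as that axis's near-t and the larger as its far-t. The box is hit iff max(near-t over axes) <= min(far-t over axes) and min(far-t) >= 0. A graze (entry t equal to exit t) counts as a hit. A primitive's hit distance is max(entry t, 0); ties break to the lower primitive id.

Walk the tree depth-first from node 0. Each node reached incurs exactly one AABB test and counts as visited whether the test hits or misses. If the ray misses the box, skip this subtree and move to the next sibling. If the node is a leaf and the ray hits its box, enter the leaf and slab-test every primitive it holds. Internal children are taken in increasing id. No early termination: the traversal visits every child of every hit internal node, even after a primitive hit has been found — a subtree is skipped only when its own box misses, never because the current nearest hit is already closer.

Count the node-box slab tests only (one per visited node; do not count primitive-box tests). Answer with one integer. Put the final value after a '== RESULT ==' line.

Traverse from the root:
N0 x:[38,148/3] y:[10,48] z:[51/2,47] -> hit [38,47], descend [5, 6, 11, 13]
  N5 x:[39,146/3] y:[10,34] z:[51/2,67/2] -> miss, prune
  N6 x:[43,146/3] y:[16,37] z:[36,91/2] -> miss, prune
  N11 x:[38,131/3] y:[23,46] z:[40,47] -> hit [40,131/3], descend [1, 8, 19, 22]
    N1 x:[38,116/3] y:[23,24] z:[87/2,89/2] -> miss, prune
    N8 x:[115/3,118/3] y:[44,46] z:[83/2,43] -> miss, prune
    N19 x:[41,42] y:[39,41] z:[40,41] -> hit [41,41] leaf, test {P0@t=41}
    N22 x:[127/3,131/3] y:[30,32] z:[44,47] -> miss, prune
  N13 x:[125/3,148/3] y:[38,48] z:[53/2,75/2] -> miss, prune

Visited [0, 5, 6, 11, 1, 8, 19, 22, 13]. Tests: 9 box, 1 leaf. Nearest: P0.

== RESULT ==
9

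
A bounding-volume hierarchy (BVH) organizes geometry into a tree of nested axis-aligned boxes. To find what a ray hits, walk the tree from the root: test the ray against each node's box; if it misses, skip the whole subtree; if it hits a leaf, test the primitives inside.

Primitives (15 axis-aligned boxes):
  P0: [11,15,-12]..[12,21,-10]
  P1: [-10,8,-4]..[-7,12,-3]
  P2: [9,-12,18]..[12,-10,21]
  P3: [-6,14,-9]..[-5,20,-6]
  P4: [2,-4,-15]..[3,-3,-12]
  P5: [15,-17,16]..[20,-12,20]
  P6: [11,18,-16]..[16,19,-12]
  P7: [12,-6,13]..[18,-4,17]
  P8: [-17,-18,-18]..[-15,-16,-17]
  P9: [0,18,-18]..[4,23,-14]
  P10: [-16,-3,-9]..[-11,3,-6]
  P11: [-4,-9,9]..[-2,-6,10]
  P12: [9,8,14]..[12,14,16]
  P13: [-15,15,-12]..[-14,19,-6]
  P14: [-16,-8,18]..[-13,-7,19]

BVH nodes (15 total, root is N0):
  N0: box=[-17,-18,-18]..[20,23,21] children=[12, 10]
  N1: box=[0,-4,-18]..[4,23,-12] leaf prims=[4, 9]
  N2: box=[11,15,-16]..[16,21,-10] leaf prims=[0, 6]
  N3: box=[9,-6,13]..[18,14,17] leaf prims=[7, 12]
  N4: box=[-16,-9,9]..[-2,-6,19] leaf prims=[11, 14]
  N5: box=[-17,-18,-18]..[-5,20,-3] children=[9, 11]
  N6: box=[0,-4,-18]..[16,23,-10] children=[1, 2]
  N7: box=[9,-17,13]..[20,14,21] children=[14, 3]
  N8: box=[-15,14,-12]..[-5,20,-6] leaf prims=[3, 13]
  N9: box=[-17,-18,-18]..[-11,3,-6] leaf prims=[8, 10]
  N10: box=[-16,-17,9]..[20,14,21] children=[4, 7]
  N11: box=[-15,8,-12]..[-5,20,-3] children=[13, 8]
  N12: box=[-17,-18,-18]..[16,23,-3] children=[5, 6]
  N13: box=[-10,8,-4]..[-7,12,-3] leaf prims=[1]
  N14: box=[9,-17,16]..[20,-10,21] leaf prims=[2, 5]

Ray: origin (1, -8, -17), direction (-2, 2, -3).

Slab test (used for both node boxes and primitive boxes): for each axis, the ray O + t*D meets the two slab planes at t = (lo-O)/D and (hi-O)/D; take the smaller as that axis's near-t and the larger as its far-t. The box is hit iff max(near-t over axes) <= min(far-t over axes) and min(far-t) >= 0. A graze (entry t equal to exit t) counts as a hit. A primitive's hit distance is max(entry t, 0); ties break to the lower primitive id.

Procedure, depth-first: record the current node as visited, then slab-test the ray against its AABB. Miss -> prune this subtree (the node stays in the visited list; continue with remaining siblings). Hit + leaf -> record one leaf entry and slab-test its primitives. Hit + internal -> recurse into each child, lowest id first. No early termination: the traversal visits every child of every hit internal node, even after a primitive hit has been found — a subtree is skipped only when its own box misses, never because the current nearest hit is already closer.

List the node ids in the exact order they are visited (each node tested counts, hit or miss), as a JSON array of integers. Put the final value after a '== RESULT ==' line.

Traverse from the root:
N0 x:[-19/2,9] y:[-5,31/2] z:[-38/3,1/3] -> hit [-5,1/3], descend [10, 12]
  N10 x:[-19/2,17/2] y:[-9/2,11] z:[-38/3,-26/3] -> miss, prune
  N12 x:[-15/2,9] y:[-5,31/2] z:[-14/3,1/3] -> hit [-14/3,1/3], descend [5, 6]
    N5 x:[3,9] y:[-5,14] z:[-14/3,1/3] -> miss, prune
    N6 x:[-15/2,1/2] y:[2,31/2] z:[-7/3,1/3] -> miss, prune

Visited [0, 10, 12, 5, 6]. Tests: 5 box, 0 leaf. Nearest: miss.

== RESULT ==
[0, 10, 12, 5, 6]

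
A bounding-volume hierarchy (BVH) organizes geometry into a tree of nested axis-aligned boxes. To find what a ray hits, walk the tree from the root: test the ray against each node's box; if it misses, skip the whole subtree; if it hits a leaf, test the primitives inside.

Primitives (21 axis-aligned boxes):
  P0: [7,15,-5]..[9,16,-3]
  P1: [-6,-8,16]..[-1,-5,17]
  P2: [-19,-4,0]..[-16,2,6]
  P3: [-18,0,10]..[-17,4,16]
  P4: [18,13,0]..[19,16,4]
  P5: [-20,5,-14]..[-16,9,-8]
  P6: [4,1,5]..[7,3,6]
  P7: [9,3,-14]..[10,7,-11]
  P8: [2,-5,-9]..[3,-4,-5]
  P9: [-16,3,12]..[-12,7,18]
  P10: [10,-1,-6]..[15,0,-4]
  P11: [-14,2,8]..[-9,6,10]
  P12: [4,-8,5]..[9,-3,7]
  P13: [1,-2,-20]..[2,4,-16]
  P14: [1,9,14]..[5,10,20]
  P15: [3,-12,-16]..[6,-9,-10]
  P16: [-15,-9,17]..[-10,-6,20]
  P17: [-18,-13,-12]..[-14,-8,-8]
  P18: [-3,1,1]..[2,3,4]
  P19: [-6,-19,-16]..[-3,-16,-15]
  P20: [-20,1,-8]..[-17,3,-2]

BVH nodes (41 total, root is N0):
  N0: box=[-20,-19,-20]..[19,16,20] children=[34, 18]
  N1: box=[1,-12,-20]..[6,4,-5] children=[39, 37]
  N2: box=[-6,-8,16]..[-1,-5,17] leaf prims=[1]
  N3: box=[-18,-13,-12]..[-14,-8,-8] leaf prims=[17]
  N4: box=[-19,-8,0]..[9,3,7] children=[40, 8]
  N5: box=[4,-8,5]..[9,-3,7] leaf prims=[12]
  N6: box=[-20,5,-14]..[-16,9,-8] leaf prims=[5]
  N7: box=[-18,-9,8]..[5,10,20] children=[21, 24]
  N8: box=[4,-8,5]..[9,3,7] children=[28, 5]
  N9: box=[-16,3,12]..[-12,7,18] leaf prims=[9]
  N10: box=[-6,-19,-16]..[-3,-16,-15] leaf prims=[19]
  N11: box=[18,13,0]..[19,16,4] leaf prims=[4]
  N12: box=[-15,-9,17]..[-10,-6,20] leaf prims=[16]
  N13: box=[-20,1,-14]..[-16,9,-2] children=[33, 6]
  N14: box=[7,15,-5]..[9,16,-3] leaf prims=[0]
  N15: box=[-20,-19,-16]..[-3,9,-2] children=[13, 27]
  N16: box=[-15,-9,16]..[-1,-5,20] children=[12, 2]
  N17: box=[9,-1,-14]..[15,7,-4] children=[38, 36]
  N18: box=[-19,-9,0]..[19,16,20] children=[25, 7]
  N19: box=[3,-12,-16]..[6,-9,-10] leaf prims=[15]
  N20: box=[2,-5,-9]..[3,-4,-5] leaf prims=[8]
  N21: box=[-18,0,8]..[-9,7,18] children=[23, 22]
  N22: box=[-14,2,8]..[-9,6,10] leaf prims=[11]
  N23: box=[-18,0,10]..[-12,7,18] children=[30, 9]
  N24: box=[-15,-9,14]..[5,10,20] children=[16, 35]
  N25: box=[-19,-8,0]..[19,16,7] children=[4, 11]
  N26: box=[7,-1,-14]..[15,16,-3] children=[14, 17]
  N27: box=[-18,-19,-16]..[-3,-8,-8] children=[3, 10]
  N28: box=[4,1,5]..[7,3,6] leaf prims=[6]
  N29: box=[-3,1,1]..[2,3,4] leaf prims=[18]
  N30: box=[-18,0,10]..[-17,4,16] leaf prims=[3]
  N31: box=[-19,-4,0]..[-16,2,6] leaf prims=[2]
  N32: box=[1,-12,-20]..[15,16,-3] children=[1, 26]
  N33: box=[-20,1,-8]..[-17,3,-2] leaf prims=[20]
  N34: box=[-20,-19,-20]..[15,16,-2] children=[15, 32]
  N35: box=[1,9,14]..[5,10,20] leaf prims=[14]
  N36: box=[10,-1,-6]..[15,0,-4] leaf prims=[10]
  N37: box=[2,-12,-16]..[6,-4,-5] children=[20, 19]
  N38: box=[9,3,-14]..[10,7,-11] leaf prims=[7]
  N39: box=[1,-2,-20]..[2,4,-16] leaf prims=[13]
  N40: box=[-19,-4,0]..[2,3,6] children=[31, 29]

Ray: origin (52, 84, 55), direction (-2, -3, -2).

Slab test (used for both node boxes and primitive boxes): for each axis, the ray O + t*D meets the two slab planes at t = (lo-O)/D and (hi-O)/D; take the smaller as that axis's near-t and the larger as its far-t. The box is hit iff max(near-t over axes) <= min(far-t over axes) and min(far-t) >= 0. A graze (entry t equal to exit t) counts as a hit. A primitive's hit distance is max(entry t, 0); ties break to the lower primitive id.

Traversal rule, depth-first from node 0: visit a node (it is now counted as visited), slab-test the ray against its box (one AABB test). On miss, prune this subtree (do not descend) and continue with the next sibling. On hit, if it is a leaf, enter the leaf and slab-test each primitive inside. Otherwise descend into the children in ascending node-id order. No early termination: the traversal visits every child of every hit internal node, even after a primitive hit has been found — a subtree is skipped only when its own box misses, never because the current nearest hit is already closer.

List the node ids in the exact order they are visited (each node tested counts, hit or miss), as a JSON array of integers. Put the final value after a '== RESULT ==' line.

Traverse from the root:
N0 x:[33/2,36] y:[68/3,103/3] z:[35/2,75/2] -> hit [68/3,103/3], descend [18, 34]
  N18 x:[33/2,71/2] y:[68/3,31] z:[35/2,55/2] -> hit [68/3,55/2], descend [7, 25]
    N7 x:[47/2,35] y:[74/3,31] z:[35/2,47/2] -> miss, prune
    N25 x:[33/2,71/2] y:[68/3,92/3] z:[24,55/2] -> hit [24,55/2], descend [4, 11]
      N4 x:[43/2,71/2] y:[27,92/3] z:[24,55/2] -> hit [27,55/2], descend [8, 40]
        N8 x:[43/2,24] y:[27,92/3] z:[24,25] -> miss, prune
        N40 x:[25,71/2] y:[27,88/3] z:[49/2,55/2] -> hit [27,55/2], descend [29, 31]
          N29 x:[25,55/2] y:[27,83/3] z:[51/2,27] -> hit [27,27] leaf, test {P18@t=27}
          N31 x:[34,71/2] y:[82/3,88/3] z:[49/2,55/2] -> miss, prune
      N11 x:[33/2,17] y:[68/3,71/3] z:[51/2,55/2] -> miss, prune
  N34 x:[37/2,36] y:[68/3,103/3] z:[57/2,75/2] -> hit [57/2,103/3], descend [15, 32]
    N15 x:[55/2,36] y:[25,103/3] z:[57/2,71/2] -> hit [57/2,103/3], descend [13, 27]
      N13 x:[34,36] y:[25,83/3] z:[57/2,69/2] -> miss, prune
      N27 x:[55/2,35] y:[92/3,103/3] z:[63/2,71/2] -> hit [63/2,103/3], descend [3, 10]
        N3 x:[33,35] y:[92/3,97/3] z:[63/2,67/2] -> miss, prune
        N10 x:[55/2,29] y:[100/3,103/3] z:[35,71/2] -> miss, prune
    N32 x:[37/2,51/2] y:[68/3,32] z:[29,75/2] -> miss, prune

Visited [0, 18, 7, 25, 4, 8, 40, 29, 31, 11, 34, 15, 13, 27, 3, 10, 32]. Tests: 17 box, 1 leaf. Nearest: P18.

== RESULT ==
[0, 18, 7, 25, 4, 8, 40, 29, 31, 11, 34, 15, 13, 27, 3, 10, 32]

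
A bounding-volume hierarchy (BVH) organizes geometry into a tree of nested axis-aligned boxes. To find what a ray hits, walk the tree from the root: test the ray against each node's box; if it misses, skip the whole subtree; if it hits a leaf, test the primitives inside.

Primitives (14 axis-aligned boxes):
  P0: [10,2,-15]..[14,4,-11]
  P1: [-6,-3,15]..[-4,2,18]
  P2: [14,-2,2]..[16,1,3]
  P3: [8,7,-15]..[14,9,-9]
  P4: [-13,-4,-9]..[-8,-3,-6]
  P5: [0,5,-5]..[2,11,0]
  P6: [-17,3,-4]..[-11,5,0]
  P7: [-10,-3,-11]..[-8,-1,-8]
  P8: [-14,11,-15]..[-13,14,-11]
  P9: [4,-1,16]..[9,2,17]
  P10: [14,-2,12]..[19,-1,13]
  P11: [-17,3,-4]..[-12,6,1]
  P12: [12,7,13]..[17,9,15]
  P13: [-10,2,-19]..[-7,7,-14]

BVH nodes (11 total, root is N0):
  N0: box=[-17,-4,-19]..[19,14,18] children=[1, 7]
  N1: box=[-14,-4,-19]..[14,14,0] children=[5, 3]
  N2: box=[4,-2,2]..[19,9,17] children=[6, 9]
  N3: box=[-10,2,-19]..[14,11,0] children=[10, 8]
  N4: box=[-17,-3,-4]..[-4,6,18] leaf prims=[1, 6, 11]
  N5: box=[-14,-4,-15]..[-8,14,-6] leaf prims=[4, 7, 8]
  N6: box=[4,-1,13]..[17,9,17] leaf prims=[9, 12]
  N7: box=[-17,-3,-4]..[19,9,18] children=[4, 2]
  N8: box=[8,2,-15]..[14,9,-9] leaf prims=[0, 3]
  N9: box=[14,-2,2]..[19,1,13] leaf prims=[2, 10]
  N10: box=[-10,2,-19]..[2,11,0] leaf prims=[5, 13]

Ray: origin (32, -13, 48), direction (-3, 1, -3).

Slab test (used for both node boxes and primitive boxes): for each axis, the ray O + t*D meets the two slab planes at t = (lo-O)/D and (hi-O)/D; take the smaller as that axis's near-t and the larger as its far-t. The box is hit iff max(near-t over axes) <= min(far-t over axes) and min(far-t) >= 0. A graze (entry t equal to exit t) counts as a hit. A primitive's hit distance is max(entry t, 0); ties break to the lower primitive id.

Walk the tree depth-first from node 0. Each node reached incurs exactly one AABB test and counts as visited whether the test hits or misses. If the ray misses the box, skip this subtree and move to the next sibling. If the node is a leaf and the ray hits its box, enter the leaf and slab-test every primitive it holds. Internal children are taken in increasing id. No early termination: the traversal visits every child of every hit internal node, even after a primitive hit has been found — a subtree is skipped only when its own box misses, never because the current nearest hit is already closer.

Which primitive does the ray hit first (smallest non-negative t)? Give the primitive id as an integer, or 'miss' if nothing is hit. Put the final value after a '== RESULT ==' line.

Walk:
N0 x:[13/3,49/3] y:[9,27] z:[10,67/3] -> hit [10,49/3], descend [1, 7]
  N1 x:[6,46/3] y:[9,27] z:[16,67/3] -> miss, prune
  N7 x:[13/3,49/3] y:[10,22] z:[10,52/3] -> hit [10,49/3], descend [2, 4]
    N2 x:[13/3,28/3] y:[11,22] z:[31/3,46/3] -> miss, prune
    N4 x:[12,49/3] y:[10,19] z:[10,52/3] -> hit [12,49/3] leaf, test {P1(miss), P6@t=16, P11@t=16}

order=[0, 1, 7, 2, 4]  |boxes|=5  |leaves|=1  hit=P6

== RESULT ==
6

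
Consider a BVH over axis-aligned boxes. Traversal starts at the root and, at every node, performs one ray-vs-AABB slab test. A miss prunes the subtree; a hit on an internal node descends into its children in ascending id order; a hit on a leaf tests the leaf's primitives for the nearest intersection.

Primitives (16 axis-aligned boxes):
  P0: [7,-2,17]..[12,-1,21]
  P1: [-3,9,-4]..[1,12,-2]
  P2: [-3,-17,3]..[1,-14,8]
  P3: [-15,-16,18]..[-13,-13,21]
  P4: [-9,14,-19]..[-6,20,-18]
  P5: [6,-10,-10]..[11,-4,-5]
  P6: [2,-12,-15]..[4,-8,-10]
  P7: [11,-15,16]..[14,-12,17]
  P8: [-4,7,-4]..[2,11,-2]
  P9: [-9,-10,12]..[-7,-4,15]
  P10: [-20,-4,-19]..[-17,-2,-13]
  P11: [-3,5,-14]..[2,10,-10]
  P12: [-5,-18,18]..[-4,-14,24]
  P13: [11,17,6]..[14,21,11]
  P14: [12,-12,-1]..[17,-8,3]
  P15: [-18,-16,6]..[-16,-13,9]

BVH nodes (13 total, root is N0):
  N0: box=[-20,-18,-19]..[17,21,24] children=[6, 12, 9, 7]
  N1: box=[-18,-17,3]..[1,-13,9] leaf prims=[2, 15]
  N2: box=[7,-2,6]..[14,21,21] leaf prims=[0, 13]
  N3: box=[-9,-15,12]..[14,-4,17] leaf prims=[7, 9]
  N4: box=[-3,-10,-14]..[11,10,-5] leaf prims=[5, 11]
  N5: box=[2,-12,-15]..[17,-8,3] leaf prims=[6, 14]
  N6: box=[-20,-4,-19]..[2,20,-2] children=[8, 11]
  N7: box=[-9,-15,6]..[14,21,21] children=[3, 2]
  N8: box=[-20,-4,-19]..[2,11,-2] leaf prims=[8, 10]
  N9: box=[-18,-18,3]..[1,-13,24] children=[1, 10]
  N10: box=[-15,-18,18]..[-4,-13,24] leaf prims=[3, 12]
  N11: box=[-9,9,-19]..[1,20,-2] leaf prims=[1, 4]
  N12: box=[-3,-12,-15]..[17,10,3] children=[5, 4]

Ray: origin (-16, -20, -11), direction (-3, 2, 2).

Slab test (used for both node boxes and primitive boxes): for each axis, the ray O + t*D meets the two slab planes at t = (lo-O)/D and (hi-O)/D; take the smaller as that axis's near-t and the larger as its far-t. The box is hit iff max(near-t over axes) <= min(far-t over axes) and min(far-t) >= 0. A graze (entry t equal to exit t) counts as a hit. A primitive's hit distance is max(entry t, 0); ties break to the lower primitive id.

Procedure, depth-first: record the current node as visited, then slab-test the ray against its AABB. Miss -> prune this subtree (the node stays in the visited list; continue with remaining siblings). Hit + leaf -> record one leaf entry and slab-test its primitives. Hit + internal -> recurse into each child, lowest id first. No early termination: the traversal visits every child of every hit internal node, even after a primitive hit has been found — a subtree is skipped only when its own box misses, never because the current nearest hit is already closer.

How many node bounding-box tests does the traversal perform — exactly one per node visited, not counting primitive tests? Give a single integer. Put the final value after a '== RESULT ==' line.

Walk:
N0 x:[-11,4/3] y:[1,41/2] z:[-4,35/2] -> hit [1,4/3], descend [6, 7, 9, 12]
  N6 x:[-6,4/3] y:[8,20] z:[-4,9/2] -> miss, prune
  N7 x:[-10,-7/3] y:[5/2,41/2] z:[17/2,16] -> miss, prune
  N9 x:[-17/3,2/3] y:[1,7/2] z:[7,35/2] -> miss, prune
  N12 x:[-11,-13/3] y:[4,15] z:[-2,7] -> miss, prune

Visited [0, 6, 7, 9, 12]. Tests: 5 box, 0 leaf. Nearest: miss.

== RESULT ==
5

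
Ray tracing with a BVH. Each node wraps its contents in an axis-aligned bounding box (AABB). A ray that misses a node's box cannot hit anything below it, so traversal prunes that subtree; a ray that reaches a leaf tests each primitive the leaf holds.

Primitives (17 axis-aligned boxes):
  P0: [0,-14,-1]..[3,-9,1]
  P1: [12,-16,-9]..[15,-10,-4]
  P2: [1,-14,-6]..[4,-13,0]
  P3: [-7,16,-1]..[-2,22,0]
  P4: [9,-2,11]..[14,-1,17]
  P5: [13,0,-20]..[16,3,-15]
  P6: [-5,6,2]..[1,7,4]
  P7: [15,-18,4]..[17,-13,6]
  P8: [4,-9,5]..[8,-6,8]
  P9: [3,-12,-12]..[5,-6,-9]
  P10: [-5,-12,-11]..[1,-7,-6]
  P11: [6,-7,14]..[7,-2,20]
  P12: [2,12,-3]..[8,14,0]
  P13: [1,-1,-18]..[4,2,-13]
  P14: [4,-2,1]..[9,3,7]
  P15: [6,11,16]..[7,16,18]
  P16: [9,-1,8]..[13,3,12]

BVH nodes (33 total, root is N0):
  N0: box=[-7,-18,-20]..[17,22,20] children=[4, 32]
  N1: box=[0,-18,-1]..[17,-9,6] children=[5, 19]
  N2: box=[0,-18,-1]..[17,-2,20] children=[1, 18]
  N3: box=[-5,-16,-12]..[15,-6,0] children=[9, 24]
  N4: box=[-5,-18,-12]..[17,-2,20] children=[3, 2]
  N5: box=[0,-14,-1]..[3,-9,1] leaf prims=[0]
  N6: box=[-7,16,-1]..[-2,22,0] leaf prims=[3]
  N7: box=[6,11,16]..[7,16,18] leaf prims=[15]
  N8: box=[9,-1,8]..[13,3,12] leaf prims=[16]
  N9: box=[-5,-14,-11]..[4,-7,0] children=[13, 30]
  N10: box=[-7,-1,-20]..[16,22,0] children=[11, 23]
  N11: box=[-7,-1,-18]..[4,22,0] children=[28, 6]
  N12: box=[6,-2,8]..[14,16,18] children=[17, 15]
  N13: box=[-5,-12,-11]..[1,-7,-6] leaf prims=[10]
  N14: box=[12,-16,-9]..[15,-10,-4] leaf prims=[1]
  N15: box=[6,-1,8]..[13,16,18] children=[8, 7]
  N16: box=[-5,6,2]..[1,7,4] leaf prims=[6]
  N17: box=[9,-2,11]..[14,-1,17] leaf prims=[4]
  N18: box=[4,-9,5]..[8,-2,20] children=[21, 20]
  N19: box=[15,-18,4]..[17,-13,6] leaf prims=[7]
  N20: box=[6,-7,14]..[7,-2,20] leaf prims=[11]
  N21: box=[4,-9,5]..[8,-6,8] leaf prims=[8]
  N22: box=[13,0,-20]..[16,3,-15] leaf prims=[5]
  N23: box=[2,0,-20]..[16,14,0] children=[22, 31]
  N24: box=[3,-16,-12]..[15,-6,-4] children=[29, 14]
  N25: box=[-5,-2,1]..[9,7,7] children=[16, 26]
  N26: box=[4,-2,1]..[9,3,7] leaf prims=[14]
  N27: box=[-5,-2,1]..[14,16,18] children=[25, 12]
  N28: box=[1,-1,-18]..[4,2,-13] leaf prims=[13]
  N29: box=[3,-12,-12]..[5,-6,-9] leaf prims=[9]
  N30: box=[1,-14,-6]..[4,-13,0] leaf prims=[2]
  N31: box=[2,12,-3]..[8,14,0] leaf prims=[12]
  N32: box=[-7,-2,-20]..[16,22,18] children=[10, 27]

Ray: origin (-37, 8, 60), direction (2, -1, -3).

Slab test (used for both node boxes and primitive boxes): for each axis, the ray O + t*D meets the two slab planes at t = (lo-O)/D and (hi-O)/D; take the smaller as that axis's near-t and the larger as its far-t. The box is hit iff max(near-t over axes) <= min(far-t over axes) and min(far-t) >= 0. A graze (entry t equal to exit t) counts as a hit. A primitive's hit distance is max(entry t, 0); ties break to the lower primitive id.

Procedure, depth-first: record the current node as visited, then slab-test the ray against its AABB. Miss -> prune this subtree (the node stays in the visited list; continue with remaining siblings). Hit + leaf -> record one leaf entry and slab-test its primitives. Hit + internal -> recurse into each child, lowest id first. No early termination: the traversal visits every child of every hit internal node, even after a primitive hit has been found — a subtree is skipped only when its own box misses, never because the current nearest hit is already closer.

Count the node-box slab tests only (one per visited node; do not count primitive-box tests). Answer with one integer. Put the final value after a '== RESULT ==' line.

Walk:
N0 x:[15,27] y:[-14,26] z:[40/3,80/3] -> hit [15,26], descend [4, 32]
  N4 x:[16,27] y:[10,26] z:[40/3,24] -> hit [16,24], descend [2, 3]
    N2 x:[37/2,27] y:[10,26] z:[40/3,61/3] -> hit [37/2,61/3], descend [1, 18]
      N1 x:[37/2,27] y:[17,26] z:[18,61/3] -> hit [37/2,61/3], descend [5, 19]
        N5 x:[37/2,20] y:[17,22] z:[59/3,61/3] -> hit [59/3,20] leaf, test {P0@t=59/3}
        N19 x:[26,27] y:[21,26] z:[18,56/3] -> miss, prune
      N18 x:[41/2,45/2] y:[10,17] z:[40/3,55/3] -> miss, prune
    N3 x:[16,26] y:[14,24] z:[20,24] -> hit [20,24], descend [9, 24]
      N9 x:[16,41/2] y:[15,22] z:[20,71/3] -> hit [20,41/2], descend [13, 30]
        N13 x:[16,19] y:[15,20] z:[22,71/3] -> miss, prune
        N30 x:[19,41/2] y:[21,22] z:[20,22] -> miss, prune
      N24 x:[20,26] y:[14,24] z:[64/3,24] -> hit [64/3,24], descend [14, 29]
        N14 x:[49/2,26] y:[18,24] z:[64/3,23] -> miss, prune
        N29 x:[20,21] y:[14,20] z:[23,24] -> miss, prune
  N32 x:[15,53/2] y:[-14,10] z:[14,80/3] -> miss, prune

15 AABB tests over nodes [0, 4, 2, 1, 5, 19, 18, 3, 9, 13, 30, 24, 14, 29, 32]; 1 leaf entered; closest P0.

== RESULT ==
15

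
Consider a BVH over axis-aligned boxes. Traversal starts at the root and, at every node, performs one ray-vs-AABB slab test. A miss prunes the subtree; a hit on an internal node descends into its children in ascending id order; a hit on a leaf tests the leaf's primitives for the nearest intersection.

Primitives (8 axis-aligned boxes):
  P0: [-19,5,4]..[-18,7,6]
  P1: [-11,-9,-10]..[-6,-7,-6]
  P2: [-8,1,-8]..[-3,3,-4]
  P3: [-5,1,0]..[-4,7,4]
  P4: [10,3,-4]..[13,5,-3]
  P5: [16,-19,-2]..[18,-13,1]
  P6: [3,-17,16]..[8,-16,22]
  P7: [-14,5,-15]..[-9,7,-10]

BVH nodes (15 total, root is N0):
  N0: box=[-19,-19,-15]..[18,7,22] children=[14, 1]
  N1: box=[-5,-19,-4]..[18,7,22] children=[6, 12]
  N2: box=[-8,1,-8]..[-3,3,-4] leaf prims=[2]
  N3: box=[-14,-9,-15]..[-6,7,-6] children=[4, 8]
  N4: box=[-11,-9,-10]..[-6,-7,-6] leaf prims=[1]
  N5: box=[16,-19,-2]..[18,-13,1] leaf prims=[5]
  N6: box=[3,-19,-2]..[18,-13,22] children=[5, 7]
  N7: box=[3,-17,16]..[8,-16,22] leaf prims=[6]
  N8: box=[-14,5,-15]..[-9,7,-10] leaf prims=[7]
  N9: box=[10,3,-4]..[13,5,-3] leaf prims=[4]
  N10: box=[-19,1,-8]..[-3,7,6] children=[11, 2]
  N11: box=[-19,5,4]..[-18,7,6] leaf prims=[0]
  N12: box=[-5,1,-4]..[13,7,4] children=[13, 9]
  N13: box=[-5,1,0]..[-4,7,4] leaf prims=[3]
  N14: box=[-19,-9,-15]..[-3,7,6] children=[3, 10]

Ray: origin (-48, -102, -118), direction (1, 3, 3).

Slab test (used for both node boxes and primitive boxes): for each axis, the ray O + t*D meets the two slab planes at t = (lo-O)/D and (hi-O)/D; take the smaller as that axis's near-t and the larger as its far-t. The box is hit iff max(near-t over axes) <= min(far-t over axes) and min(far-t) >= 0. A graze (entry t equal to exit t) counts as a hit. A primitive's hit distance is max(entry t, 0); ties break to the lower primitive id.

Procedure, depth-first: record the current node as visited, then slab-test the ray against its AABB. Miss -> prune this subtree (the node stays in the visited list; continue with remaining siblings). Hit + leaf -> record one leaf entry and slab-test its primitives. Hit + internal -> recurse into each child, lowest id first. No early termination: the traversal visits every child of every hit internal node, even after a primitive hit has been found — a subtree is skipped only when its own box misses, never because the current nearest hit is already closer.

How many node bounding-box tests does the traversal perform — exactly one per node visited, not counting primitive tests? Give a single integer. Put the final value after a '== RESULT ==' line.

Walk:
N0 x:[29,66] y:[83/3,109/3] z:[103/3,140/3] -> hit [103/3,109/3], descend [1, 14]
  N1 x:[43,66] y:[83/3,109/3] z:[38,140/3] -> miss, prune
  N14 x:[29,45] y:[31,109/3] z:[103/3,124/3] -> hit [103/3,109/3], descend [3, 10]
    N3 x:[34,42] y:[31,109/3] z:[103/3,112/3] -> hit [103/3,109/3], descend [4, 8]
      N4 x:[37,42] y:[31,95/3] z:[36,112/3] -> miss, prune
      N8 x:[34,39] y:[107/3,109/3] z:[103/3,36] -> hit [107/3,36] leaf, test {P7@t=107/3}
    N10 x:[29,45] y:[103/3,109/3] z:[110/3,124/3] -> miss, prune

Summary -> nodes [0, 1, 14, 3, 4, 8, 10]; box-tests=7; leaf-entries=1; first=P7

== RESULT ==
7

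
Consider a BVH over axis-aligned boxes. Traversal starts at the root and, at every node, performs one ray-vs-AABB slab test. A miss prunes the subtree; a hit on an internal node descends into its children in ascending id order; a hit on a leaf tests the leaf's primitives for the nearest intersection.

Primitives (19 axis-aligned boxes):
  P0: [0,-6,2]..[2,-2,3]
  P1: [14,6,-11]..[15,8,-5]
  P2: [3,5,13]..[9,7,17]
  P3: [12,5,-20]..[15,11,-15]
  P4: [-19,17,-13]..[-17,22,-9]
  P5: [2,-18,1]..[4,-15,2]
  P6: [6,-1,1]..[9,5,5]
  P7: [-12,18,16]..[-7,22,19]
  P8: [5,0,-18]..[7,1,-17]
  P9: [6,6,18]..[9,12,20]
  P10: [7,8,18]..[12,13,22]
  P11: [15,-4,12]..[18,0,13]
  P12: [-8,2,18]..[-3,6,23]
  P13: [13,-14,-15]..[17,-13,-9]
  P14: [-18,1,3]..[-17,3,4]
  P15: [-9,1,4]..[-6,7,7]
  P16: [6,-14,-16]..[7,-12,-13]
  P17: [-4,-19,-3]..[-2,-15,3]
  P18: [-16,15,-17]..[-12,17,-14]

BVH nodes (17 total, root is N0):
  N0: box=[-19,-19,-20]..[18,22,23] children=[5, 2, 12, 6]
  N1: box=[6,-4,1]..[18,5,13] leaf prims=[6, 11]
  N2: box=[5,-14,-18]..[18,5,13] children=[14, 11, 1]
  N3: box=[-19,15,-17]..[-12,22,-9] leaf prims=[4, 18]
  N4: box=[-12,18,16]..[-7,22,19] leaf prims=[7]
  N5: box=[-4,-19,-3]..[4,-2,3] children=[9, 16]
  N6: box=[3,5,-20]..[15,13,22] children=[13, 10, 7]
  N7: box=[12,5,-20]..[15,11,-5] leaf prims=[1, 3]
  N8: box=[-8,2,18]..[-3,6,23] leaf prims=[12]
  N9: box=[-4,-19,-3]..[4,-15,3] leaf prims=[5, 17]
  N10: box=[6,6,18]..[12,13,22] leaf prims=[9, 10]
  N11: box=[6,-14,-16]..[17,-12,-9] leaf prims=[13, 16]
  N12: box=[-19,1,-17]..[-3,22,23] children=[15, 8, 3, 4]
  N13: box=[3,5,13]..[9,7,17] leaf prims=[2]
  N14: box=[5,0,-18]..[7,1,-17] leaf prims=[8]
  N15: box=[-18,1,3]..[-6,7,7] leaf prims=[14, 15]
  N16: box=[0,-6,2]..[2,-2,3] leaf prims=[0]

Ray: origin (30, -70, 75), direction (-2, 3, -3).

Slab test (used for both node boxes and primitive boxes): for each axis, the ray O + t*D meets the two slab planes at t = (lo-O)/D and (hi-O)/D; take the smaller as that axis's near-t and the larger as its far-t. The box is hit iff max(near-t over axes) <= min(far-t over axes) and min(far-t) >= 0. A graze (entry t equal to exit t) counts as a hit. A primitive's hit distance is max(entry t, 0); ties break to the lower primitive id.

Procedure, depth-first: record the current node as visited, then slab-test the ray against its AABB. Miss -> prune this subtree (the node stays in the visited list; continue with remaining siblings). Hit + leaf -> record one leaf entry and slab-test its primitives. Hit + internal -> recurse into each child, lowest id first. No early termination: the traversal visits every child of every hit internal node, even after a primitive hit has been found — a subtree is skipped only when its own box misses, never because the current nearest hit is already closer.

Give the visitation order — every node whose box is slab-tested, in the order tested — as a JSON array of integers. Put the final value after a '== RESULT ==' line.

Traverse from the root:
N0 x:[6,49/2] y:[17,92/3] z:[52/3,95/3] -> hit [52/3,49/2], descend [2, 5, 6, 12]
  N2 x:[6,25/2] y:[56/3,25] z:[62/3,31] -> miss, prune
  N5 x:[13,17] y:[17,68/3] z:[24,26] -> miss, prune
  N6 x:[15/2,27/2] y:[25,83/3] z:[53/3,95/3] -> miss, prune
  N12 x:[33/2,49/2] y:[71/3,92/3] z:[52/3,92/3] -> hit [71/3,49/2], descend [3, 4, 8, 15]
    N3 x:[21,49/2] y:[85/3,92/3] z:[28,92/3] -> miss, prune
    N4 x:[37/2,21] y:[88/3,92/3] z:[56/3,59/3] -> miss, prune
    N8 x:[33/2,19] y:[24,76/3] z:[52/3,19] -> miss, prune
    N15 x:[18,24] y:[71/3,77/3] z:[68/3,24] -> hit [71/3,24] leaf, test {P14@t=71/3, P15(miss)}

9 AABB tests over nodes [0, 2, 5, 6, 12, 3, 4, 8, 15]; 1 leaf entered; closest P14.

== RESULT ==
[0, 2, 5, 6, 12, 3, 4, 8, 15]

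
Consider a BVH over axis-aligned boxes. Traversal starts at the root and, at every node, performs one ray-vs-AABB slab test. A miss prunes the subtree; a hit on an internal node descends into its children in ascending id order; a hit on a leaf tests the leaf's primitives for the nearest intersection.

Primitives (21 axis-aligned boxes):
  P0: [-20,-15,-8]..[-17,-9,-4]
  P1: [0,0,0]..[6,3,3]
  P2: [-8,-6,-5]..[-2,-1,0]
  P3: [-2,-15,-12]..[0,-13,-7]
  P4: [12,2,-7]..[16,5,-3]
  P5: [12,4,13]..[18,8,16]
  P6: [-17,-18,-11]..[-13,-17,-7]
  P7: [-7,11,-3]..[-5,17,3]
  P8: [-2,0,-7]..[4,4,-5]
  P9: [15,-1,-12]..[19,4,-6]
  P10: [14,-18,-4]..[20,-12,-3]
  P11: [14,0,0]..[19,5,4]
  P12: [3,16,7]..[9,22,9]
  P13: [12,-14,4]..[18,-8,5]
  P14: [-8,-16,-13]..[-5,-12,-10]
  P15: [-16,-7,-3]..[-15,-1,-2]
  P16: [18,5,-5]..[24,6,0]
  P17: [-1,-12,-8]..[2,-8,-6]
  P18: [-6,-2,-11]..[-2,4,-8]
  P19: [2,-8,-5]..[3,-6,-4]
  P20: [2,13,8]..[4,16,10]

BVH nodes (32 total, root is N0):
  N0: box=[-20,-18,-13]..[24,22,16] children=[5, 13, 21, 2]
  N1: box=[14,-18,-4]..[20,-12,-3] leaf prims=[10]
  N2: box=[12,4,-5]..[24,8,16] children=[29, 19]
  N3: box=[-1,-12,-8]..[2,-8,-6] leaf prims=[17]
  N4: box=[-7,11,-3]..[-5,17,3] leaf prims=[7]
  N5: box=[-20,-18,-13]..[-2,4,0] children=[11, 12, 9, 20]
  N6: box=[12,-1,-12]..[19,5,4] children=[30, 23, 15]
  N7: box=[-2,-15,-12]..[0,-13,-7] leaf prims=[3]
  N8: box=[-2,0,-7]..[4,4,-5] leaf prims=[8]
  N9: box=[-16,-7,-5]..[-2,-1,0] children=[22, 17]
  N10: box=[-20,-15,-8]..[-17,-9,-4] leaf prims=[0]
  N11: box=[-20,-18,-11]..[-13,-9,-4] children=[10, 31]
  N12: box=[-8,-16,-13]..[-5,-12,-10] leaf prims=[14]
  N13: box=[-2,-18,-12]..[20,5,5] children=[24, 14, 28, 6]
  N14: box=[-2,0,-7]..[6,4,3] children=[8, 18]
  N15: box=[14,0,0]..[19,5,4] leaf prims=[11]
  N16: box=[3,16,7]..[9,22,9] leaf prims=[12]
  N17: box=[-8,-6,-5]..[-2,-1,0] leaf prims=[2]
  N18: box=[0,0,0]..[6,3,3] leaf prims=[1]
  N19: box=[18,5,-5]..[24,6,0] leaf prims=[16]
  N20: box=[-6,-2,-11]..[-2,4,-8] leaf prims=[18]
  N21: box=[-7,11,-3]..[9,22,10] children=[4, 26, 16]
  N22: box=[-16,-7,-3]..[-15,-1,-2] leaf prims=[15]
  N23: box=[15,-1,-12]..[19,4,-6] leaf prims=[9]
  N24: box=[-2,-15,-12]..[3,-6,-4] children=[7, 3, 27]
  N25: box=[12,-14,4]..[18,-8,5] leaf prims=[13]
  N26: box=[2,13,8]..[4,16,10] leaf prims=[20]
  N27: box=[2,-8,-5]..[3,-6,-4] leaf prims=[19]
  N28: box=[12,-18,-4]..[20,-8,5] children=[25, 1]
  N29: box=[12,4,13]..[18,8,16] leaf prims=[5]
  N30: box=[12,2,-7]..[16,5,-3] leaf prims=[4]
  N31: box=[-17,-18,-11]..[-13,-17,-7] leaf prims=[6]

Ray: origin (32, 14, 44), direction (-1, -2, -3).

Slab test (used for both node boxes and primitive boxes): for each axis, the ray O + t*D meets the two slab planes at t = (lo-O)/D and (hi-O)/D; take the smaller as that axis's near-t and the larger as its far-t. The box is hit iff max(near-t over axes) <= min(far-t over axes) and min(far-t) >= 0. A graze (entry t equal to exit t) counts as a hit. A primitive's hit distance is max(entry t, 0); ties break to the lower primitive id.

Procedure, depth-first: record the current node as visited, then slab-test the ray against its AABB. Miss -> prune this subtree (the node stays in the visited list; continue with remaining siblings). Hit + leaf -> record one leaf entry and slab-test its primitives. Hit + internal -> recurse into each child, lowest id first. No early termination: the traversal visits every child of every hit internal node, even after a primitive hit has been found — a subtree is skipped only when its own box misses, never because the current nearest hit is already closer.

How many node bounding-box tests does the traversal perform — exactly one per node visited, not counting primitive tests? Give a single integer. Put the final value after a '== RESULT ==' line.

Walk:
N0 x:[8,52] y:[-4,16] z:[28/3,19] -> hit [28/3,16], descend [2, 5, 13, 21]
  N2 x:[8,20] y:[3,5] z:[28/3,49/3] -> miss, prune
  N5 x:[34,52] y:[5,16] z:[44/3,19] -> miss, prune
  N13 x:[12,34] y:[9/2,16] z:[13,56/3] -> hit [13,16], descend [6, 14, 24, 28]
    N6 x:[13,20] y:[9/2,15/2] z:[40/3,56/3] -> miss, prune
    N14 x:[26,34] y:[5,7] z:[41/3,17] -> miss, prune
    N24 x:[29,34] y:[10,29/2] z:[16,56/3] -> miss, prune
    N28 x:[12,20] y:[11,16] z:[13,16] -> hit [13,16], descend [1, 25]
      N1 x:[12,18] y:[13,16] z:[47/3,16] -> hit [47/3,16] leaf, test {P10@t=47/3}
      N25 x:[14,20] y:[11,14] z:[13,40/3] -> miss, prune
  N21 x:[23,39] y:[-4,3/2] z:[34/3,47/3] -> miss, prune

11 AABB tests over nodes [0, 2, 5, 13, 6, 14, 24, 28, 1, 25, 21]; 1 leaf entered; closest P10.

== RESULT ==
11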